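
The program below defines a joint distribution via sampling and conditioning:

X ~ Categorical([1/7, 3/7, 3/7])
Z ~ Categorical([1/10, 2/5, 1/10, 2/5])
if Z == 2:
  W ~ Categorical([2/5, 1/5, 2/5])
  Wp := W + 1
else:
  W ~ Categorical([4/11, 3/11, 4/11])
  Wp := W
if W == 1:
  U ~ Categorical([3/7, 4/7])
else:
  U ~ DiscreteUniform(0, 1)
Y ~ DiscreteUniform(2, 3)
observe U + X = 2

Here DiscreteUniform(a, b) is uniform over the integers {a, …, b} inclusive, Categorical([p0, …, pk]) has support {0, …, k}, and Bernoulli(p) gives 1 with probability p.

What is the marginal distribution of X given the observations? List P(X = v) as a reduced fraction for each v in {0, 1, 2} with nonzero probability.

Enumerate traces; 48 have nonzero weight after conditioning:
  (X=1, Z=0, W=0, U=1, Y=2) weight 3/770
  (X=1, Z=0, W=0, U=1, Y=3) weight 3/770
  (X=1, Z=0, W=1, U=1, Y=2) weight 9/2695
  (X=1, Z=0, W=1, U=1, Y=3) weight 9/2695
  (X=1, Z=0, W=2, U=1, Y=2) weight 3/770
  (X=1, Z=0, W=2, U=1, Y=3) weight 3/770
  (X=1, Z=1, W=0, U=1, Y=2) weight 6/385
  (X=1, Z=1, W=0, U=1, Y=3) weight 6/385
  (X=2, Z=0, W=0, U=0, Y=2) weight 3/770
  … 39 more
Group by X:
  weight(X=1) = 2997/13475
  weight(X=2) = 2778/13475
Total weight = 2997/13475 + 2778/13475 = 3/7
P(X=1 | obs) = 2997/13475 / 3/7 = 999/1925
P(X=2 | obs) = 2778/13475 / 3/7 = 926/1925

P(X=1) = 999/1925, P(X=2) = 926/1925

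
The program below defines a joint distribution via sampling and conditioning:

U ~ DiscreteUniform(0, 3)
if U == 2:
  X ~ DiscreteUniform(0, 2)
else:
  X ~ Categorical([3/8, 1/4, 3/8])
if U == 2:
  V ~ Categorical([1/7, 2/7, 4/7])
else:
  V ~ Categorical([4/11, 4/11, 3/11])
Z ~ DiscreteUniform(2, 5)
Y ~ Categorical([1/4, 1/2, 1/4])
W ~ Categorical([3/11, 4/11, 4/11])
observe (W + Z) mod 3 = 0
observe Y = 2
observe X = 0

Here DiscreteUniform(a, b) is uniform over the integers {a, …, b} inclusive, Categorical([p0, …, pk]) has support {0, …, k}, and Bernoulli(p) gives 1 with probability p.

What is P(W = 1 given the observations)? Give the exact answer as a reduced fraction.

Enumerate traces; 48 have nonzero weight after conditioning:
  (U=0, X=0, V=0, Z=2, Y=2, W=1) weight 3/3872
  (U=0, X=0, V=0, Z=3, Y=2, W=0) weight 9/15488
  (U=0, X=0, V=0, Z=4, Y=2, W=2) weight 3/3872
  (U=0, X=0, V=0, Z=5, Y=2, W=1) weight 3/3872
  (U=0, X=0, V=1, Z=2, Y=2, W=1) weight 3/3872
  (U=0, X=0, V=1, Z=3, Y=2, W=0) weight 9/15488
  (U=0, X=0, V=1, Z=4, Y=2, W=2) weight 3/3872
  (U=0, X=0, V=1, Z=5, Y=2, W=1) weight 3/3872
  … 40 more
Group by W:
  weight(W=0) = 35/5632
  weight(W=1) = 35/2112
  weight(W=2) = 35/4224
Total weight = 35/5632 + 35/2112 + 35/4224 = 175/5632
P(W=0 | obs) = 35/5632 / 175/5632 = 1/5
P(W=1 | obs) = 35/2112 / 175/5632 = 8/15
P(W=2 | obs) = 35/4224 / 175/5632 = 4/15

P(W = 1 | obs) = 8/15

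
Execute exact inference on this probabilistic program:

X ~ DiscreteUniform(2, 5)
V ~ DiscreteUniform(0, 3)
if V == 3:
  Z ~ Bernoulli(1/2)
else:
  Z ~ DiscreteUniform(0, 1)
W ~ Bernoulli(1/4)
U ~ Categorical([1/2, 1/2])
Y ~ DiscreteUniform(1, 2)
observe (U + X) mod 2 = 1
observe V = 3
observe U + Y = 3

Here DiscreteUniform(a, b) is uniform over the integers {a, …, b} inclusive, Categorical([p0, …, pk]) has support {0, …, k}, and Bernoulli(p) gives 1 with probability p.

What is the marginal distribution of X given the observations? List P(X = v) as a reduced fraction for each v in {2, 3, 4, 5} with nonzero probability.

P(X=2) = 1/2, P(X=4) = 1/2

Enumerate traces; 8 have nonzero weight after conditioning:
  (X=2, V=3, Z=0, W=0, U=1, Y=2) weight 3/512
  (X=2, V=3, Z=0, W=1, U=1, Y=2) weight 1/512
  (X=2, V=3, Z=1, W=0, U=1, Y=2) weight 3/512
  (X=2, V=3, Z=1, W=1, U=1, Y=2) weight 1/512
  (X=4, V=3, Z=0, W=0, U=1, Y=2) weight 3/512
  (X=4, V=3, Z=0, W=1, U=1, Y=2) weight 1/512
  (X=4, V=3, Z=1, W=0, U=1, Y=2) weight 3/512
  (X=4, V=3, Z=1, W=1, U=1, Y=2) weight 1/512
Group by X:
  weight(X=2) = 1/64
  weight(X=4) = 1/64
Total weight = 1/64 + 1/64 = 1/32
P(X=2 | obs) = 1/64 / 1/32 = 1/2
P(X=4 | obs) = 1/64 / 1/32 = 1/2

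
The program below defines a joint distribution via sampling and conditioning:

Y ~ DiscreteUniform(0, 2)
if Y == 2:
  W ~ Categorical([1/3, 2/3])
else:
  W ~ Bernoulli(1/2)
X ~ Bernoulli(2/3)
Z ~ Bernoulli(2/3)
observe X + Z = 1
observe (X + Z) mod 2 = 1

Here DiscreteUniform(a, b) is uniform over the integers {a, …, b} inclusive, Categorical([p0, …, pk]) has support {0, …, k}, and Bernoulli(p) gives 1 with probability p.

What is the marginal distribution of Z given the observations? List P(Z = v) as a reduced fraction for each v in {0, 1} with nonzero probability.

P(Z=0) = 1/2, P(Z=1) = 1/2

Enumerate traces; 12 have nonzero weight after conditioning:
  (Y=0, W=0, X=0, Z=1) weight 1/27
  (Y=0, W=0, X=1, Z=0) weight 1/27
  (Y=0, W=1, X=0, Z=1) weight 1/27
  (Y=0, W=1, X=1, Z=0) weight 1/27
  (Y=1, W=0, X=0, Z=1) weight 1/27
  (Y=1, W=0, X=1, Z=0) weight 1/27
  (Y=1, W=1, X=0, Z=1) weight 1/27
  (Y=1, W=1, X=1, Z=0) weight 1/27
  … 4 more
Group by Z:
  weight(Z=0) = 2/9
  weight(Z=1) = 2/9
Total weight = 2/9 + 2/9 = 4/9
P(Z=0 | obs) = 2/9 / 4/9 = 1/2
P(Z=1 | obs) = 2/9 / 4/9 = 1/2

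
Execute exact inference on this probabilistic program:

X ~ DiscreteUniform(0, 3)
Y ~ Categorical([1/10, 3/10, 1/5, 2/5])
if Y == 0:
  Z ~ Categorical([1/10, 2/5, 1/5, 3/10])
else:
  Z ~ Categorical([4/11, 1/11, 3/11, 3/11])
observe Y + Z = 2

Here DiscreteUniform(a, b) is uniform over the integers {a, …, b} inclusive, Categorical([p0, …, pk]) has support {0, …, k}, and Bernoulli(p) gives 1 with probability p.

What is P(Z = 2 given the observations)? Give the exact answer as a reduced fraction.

Enumerate traces; 12 have nonzero weight after conditioning:
  (X=0, Y=0, Z=2) weight 1/200
  (X=0, Y=1, Z=1) weight 3/440
  (X=0, Y=2, Z=0) weight 1/55
  (X=1, Y=0, Z=2) weight 1/200
  (X=1, Y=1, Z=1) weight 3/440
  (X=1, Y=2, Z=0) weight 1/55
  (X=2, Y=0, Z=2) weight 1/200
  (X=2, Y=1, Z=1) weight 3/440
  … 4 more
Group by Z:
  weight(Z=0) = 4/55
  weight(Z=1) = 3/110
  weight(Z=2) = 1/50
Total weight = 4/55 + 3/110 + 1/50 = 3/25
P(Z=0 | obs) = 4/55 / 3/25 = 20/33
P(Z=1 | obs) = 3/110 / 3/25 = 5/22
P(Z=2 | obs) = 1/50 / 3/25 = 1/6

P(Z = 2 | obs) = 1/6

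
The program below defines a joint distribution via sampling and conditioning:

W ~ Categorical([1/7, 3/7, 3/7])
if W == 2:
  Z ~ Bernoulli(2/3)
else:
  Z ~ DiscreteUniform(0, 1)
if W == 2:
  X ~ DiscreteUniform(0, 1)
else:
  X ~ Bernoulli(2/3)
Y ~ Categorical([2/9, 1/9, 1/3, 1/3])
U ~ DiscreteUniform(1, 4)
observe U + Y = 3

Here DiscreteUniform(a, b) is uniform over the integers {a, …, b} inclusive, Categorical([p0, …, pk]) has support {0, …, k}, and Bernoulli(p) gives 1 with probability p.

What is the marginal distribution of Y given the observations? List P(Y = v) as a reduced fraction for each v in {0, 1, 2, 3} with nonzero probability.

Enumerate traces; 36 have nonzero weight after conditioning:
  (W=0, Z=0, X=0, Y=0, U=3) weight 1/756
  (W=0, Z=0, X=0, Y=1, U=2) weight 1/1512
  (W=0, Z=0, X=0, Y=2, U=1) weight 1/504
  (W=0, Z=0, X=1, Y=0, U=3) weight 1/378
  (W=0, Z=0, X=1, Y=1, U=2) weight 1/756
  (W=0, Z=0, X=1, Y=2, U=1) weight 1/252
  (W=0, Z=1, X=0, Y=0, U=3) weight 1/756
  (W=0, Z=1, X=0, Y=1, U=2) weight 1/1512
  … 28 more
Group by Y:
  weight(Y=0) = 1/18
  weight(Y=1) = 1/36
  weight(Y=2) = 1/12
Total weight = 1/18 + 1/36 + 1/12 = 1/6
P(Y=0 | obs) = 1/18 / 1/6 = 1/3
P(Y=1 | obs) = 1/36 / 1/6 = 1/6
P(Y=2 | obs) = 1/12 / 1/6 = 1/2

P(Y=0) = 1/3, P(Y=1) = 1/6, P(Y=2) = 1/2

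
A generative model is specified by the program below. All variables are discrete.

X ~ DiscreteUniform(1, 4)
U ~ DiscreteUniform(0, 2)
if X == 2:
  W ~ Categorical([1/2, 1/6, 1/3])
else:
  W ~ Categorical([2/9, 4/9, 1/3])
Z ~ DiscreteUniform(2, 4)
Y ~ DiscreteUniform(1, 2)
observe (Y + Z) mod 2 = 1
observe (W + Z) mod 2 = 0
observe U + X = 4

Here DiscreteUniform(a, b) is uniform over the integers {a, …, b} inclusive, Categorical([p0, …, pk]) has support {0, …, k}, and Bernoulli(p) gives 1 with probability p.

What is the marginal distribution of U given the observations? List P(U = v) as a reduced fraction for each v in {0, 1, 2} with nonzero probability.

Enumerate traces; 15 have nonzero weight after conditioning:
  (X=2, U=2, W=0, Z=2, Y=1) weight 1/144
  (X=2, U=2, W=0, Z=4, Y=1) weight 1/144
  (X=2, U=2, W=1, Z=3, Y=2) weight 1/432
  (X=2, U=2, W=2, Z=2, Y=1) weight 1/216
  (X=2, U=2, W=2, Z=4, Y=1) weight 1/216
  (X=3, U=1, W=0, Z=2, Y=1) weight 1/324
  (X=3, U=1, W=0, Z=4, Y=1) weight 1/324
  (X=3, U=1, W=1, Z=3, Y=2) weight 1/162
  (X=4, U=0, W=0, Z=2, Y=1) weight 1/324
  … 6 more
Group by U:
  weight(U=0) = 7/324
  weight(U=1) = 7/324
  weight(U=2) = 11/432
Total weight = 7/324 + 7/324 + 11/432 = 89/1296
P(U=0 | obs) = 7/324 / 89/1296 = 28/89
P(U=1 | obs) = 7/324 / 89/1296 = 28/89
P(U=2 | obs) = 11/432 / 89/1296 = 33/89

P(U=0) = 28/89, P(U=1) = 28/89, P(U=2) = 33/89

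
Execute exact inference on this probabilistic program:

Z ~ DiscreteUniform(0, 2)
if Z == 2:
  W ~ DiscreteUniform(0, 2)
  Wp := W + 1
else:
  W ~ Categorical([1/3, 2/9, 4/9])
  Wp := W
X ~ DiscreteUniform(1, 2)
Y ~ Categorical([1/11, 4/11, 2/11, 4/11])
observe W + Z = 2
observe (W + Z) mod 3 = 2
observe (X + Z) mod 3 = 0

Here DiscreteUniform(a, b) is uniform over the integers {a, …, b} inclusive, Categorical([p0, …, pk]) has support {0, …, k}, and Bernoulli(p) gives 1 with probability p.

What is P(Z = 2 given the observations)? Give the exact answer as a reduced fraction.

P(Z = 2 | obs) = 3/5

Enumerate traces; 8 have nonzero weight after conditioning:
  (Z=1, W=1, X=2, Y=0) weight 1/297
  (Z=1, W=1, X=2, Y=1) weight 4/297
  (Z=1, W=1, X=2, Y=2) weight 2/297
  (Z=1, W=1, X=2, Y=3) weight 4/297
  (Z=2, W=0, X=1, Y=0) weight 1/198
  (Z=2, W=0, X=1, Y=1) weight 2/99
  (Z=2, W=0, X=1, Y=2) weight 1/99
  (Z=2, W=0, X=1, Y=3) weight 2/99
Group by Z:
  weight(Z=1) = 1/27
  weight(Z=2) = 1/18
Total weight = 1/27 + 1/18 = 5/54
P(Z=1 | obs) = 1/27 / 5/54 = 2/5
P(Z=2 | obs) = 1/18 / 5/54 = 3/5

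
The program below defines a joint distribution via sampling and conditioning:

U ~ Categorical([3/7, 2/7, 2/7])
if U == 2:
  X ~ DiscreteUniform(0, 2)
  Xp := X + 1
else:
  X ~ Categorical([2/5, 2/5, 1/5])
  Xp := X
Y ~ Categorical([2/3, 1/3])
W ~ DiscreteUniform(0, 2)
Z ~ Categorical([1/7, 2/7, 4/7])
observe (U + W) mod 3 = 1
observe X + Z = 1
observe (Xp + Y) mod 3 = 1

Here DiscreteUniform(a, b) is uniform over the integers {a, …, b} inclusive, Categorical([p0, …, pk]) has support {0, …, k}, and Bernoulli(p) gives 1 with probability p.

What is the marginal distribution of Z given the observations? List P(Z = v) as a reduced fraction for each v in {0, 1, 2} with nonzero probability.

P(Z=0) = 3/8, P(Z=1) = 5/8

Enumerate traces; 5 have nonzero weight after conditioning:
  (U=0, X=0, Y=1, W=1, Z=1) weight 4/735
  (U=0, X=1, Y=0, W=1, Z=0) weight 4/735
  (U=1, X=0, Y=1, W=0, Z=1) weight 8/2205
  (U=1, X=1, Y=0, W=0, Z=0) weight 8/2205
  (U=2, X=0, Y=0, W=2, Z=1) weight 8/1323
Group by Z:
  weight(Z=0) = 4/441
  weight(Z=1) = 20/1323
Total weight = 4/441 + 20/1323 = 32/1323
P(Z=0 | obs) = 4/441 / 32/1323 = 3/8
P(Z=1 | obs) = 20/1323 / 32/1323 = 5/8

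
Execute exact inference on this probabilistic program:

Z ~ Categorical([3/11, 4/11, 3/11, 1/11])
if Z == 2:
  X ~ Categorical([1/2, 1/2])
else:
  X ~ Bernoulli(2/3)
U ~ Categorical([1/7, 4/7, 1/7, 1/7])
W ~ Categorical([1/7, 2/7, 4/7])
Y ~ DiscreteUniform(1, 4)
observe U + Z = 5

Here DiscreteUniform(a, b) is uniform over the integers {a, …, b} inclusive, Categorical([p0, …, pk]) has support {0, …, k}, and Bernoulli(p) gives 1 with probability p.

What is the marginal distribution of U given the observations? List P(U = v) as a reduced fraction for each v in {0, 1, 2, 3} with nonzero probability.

Enumerate traces; 48 have nonzero weight after conditioning:
  (Z=2, X=0, U=3, W=0, Y=1) weight 3/4312
  (Z=2, X=0, U=3, W=0, Y=2) weight 3/4312
  (Z=2, X=0, U=3, W=0, Y=3) weight 3/4312
  (Z=2, X=0, U=3, W=0, Y=4) weight 3/4312
  (Z=2, X=0, U=3, W=1, Y=1) weight 3/2156
  (Z=2, X=0, U=3, W=1, Y=2) weight 3/2156
  (Z=2, X=0, U=3, W=1, Y=3) weight 3/2156
  (Z=2, X=0, U=3, W=1, Y=4) weight 3/2156
  (Z=3, X=0, U=2, W=0, Y=1) weight 1/6468
  … 39 more
Group by U:
  weight(U=2) = 1/77
  weight(U=3) = 3/77
Total weight = 1/77 + 3/77 = 4/77
P(U=2 | obs) = 1/77 / 4/77 = 1/4
P(U=3 | obs) = 3/77 / 4/77 = 3/4

P(U=2) = 1/4, P(U=3) = 3/4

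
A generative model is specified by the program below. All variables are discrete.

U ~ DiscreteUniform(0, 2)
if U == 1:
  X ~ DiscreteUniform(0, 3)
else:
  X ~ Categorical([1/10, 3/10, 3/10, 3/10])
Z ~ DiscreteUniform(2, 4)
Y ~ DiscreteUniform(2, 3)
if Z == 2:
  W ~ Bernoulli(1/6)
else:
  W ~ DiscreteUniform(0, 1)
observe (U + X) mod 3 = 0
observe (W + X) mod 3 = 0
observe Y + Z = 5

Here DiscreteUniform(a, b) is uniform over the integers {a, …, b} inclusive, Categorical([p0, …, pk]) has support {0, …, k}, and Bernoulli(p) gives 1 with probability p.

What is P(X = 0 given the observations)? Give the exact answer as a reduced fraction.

Enumerate traces; 6 have nonzero weight after conditioning:
  (U=0, X=0, Z=2, Y=3, W=0) weight 1/216
  (U=0, X=0, Z=3, Y=2, W=0) weight 1/360
  (U=0, X=3, Z=2, Y=3, W=0) weight 1/72
  (U=0, X=3, Z=3, Y=2, W=0) weight 1/120
  (U=1, X=2, Z=2, Y=3, W=1) weight 1/432
  (U=1, X=2, Z=3, Y=2, W=1) weight 1/144
Group by X:
  weight(X=0) = 1/135
  weight(X=2) = 1/108
  weight(X=3) = 1/45
Total weight = 1/135 + 1/108 + 1/45 = 7/180
P(X=0 | obs) = 1/135 / 7/180 = 4/21
P(X=2 | obs) = 1/108 / 7/180 = 5/21
P(X=3 | obs) = 1/45 / 7/180 = 4/7

P(X = 0 | obs) = 4/21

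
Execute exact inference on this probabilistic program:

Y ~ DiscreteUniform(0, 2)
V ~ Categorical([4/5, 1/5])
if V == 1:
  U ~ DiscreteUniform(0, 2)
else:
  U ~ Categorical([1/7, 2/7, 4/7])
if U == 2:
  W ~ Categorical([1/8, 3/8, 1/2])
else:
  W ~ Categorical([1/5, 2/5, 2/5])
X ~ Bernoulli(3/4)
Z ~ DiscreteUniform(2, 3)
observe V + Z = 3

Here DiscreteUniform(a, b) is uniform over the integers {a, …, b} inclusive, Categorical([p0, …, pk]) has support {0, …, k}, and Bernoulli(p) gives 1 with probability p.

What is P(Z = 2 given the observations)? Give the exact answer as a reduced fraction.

Enumerate traces; 108 have nonzero weight after conditioning:
  (Y=0, V=0, U=0, W=0, X=0, Z=3) weight 1/1050
  (Y=0, V=0, U=0, W=0, X=1, Z=3) weight 1/350
  (Y=0, V=0, U=0, W=1, X=0, Z=3) weight 1/525
  (Y=0, V=0, U=0, W=1, X=1, Z=3) weight 1/175
  (Y=0, V=0, U=0, W=2, X=0, Z=3) weight 1/525
  (Y=0, V=0, U=0, W=2, X=1, Z=3) weight 1/175
  (Y=0, V=0, U=1, W=0, X=0, Z=3) weight 1/525
  (Y=0, V=0, U=1, W=0, X=1, Z=3) weight 1/175
  (Y=0, V=1, U=0, W=0, X=0, Z=2) weight 1/1800
  … 99 more
Group by Z:
  weight(Z=2) = 1/10
  weight(Z=3) = 2/5
Total weight = 1/10 + 2/5 = 1/2
P(Z=2 | obs) = 1/10 / 1/2 = 1/5
P(Z=3 | obs) = 2/5 / 1/2 = 4/5

P(Z = 2 | obs) = 1/5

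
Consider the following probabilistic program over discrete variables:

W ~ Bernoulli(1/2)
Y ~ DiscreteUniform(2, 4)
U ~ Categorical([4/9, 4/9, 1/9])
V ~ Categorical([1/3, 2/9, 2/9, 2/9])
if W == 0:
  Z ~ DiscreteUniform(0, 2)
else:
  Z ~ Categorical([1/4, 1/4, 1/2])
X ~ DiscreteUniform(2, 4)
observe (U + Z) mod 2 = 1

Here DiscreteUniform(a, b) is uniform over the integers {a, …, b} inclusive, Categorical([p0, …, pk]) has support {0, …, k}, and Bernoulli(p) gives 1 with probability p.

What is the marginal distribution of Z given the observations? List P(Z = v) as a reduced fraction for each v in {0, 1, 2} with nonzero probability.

P(Z=0) = 28/103, P(Z=1) = 35/103, P(Z=2) = 40/103

Enumerate traces; 288 have nonzero weight after conditioning:
  (W=0, Y=2, U=0, V=0, Z=1, X=2) weight 2/729
  (W=0, Y=2, U=0, V=0, Z=1, X=3) weight 2/729
  (W=0, Y=2, U=0, V=0, Z=1, X=4) weight 2/729
  (W=0, Y=2, U=0, V=1, Z=1, X=2) weight 4/2187
  (W=0, Y=2, U=0, V=1, Z=1, X=3) weight 4/2187
  (W=0, Y=2, U=0, V=1, Z=1, X=4) weight 4/2187
  (W=0, Y=2, U=0, V=2, Z=1, X=2) weight 4/2187
  (W=0, Y=2, U=0, V=2, Z=1, X=3) weight 4/2187
  (W=0, Y=2, U=1, V=0, Z=0, X=2) weight 2/729
  (W=0, Y=2, U=1, V=0, Z=2, X=2) weight 2/729
  … 278 more
Group by Z:
  weight(Z=0) = 7/54
  weight(Z=1) = 35/216
  weight(Z=2) = 5/27
Total weight = 7/54 + 35/216 + 5/27 = 103/216
P(Z=0 | obs) = 7/54 / 103/216 = 28/103
P(Z=1 | obs) = 35/216 / 103/216 = 35/103
P(Z=2 | obs) = 5/27 / 103/216 = 40/103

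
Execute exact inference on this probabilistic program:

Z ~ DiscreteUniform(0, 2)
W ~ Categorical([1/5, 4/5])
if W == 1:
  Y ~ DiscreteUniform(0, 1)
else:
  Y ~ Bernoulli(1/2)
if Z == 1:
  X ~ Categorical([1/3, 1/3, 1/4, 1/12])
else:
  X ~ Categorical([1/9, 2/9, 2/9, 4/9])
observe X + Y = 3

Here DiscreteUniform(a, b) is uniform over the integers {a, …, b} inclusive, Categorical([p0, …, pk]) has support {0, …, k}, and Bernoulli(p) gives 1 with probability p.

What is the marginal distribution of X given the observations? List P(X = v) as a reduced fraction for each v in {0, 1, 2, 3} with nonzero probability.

Enumerate traces; 12 have nonzero weight after conditioning:
  (Z=0, W=0, Y=0, X=3) weight 2/135
  (Z=0, W=0, Y=1, X=2) weight 1/135
  (Z=0, W=1, Y=0, X=3) weight 8/135
  (Z=0, W=1, Y=1, X=2) weight 4/135
  (Z=1, W=0, Y=0, X=3) weight 1/360
  (Z=1, W=0, Y=1, X=2) weight 1/120
  (Z=1, W=1, Y=0, X=3) weight 1/90
  (Z=1, W=1, Y=1, X=2) weight 1/30
  … 4 more
Group by X:
  weight(X=2) = 25/216
  weight(X=3) = 35/216
Total weight = 25/216 + 35/216 = 5/18
P(X=2 | obs) = 25/216 / 5/18 = 5/12
P(X=3 | obs) = 35/216 / 5/18 = 7/12

P(X=2) = 5/12, P(X=3) = 7/12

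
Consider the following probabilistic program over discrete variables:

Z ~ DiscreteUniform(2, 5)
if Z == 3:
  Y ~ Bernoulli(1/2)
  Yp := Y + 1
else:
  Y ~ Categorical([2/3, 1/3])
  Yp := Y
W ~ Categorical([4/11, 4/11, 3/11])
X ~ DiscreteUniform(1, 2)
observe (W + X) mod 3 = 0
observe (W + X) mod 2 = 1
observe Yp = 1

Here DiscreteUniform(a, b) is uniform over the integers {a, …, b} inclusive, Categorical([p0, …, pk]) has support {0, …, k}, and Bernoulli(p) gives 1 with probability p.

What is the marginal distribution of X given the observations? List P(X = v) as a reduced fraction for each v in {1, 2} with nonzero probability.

Enumerate traces; 8 have nonzero weight after conditioning:
  (Z=2, Y=1, W=1, X=2) weight 1/66
  (Z=2, Y=1, W=2, X=1) weight 1/88
  (Z=3, Y=0, W=1, X=2) weight 1/44
  (Z=3, Y=0, W=2, X=1) weight 3/176
  (Z=4, Y=1, W=1, X=2) weight 1/66
  (Z=4, Y=1, W=2, X=1) weight 1/88
  (Z=5, Y=1, W=1, X=2) weight 1/66
  (Z=5, Y=1, W=2, X=1) weight 1/88
Group by X:
  weight(X=1) = 9/176
  weight(X=2) = 3/44
Total weight = 9/176 + 3/44 = 21/176
P(X=1 | obs) = 9/176 / 21/176 = 3/7
P(X=2 | obs) = 3/44 / 21/176 = 4/7

P(X=1) = 3/7, P(X=2) = 4/7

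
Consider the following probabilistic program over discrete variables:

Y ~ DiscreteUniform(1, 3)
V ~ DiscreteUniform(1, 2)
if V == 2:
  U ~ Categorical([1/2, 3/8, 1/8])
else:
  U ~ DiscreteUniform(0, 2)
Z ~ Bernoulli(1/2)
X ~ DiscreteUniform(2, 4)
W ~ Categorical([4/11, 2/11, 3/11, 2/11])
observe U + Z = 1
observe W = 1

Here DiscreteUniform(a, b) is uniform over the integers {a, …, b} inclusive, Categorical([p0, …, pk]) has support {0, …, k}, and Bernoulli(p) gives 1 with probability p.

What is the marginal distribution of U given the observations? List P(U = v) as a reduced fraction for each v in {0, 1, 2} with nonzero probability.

Enumerate traces; 36 have nonzero weight after conditioning:
  (Y=1, V=1, U=0, Z=1, X=2, W=1) weight 1/594
  (Y=1, V=1, U=0, Z=1, X=3, W=1) weight 1/594
  (Y=1, V=1, U=0, Z=1, X=4, W=1) weight 1/594
  (Y=1, V=1, U=1, Z=0, X=2, W=1) weight 1/594
  (Y=1, V=1, U=1, Z=0, X=3, W=1) weight 1/594
  (Y=1, V=1, U=1, Z=0, X=4, W=1) weight 1/594
  (Y=1, V=2, U=0, Z=1, X=2, W=1) weight 1/396
  (Y=1, V=2, U=0, Z=1, X=3, W=1) weight 1/396
  … 28 more
Group by U:
  weight(U=0) = 5/132
  weight(U=1) = 17/528
Total weight = 5/132 + 17/528 = 37/528
P(U=0 | obs) = 5/132 / 37/528 = 20/37
P(U=1 | obs) = 17/528 / 37/528 = 17/37

P(U=0) = 20/37, P(U=1) = 17/37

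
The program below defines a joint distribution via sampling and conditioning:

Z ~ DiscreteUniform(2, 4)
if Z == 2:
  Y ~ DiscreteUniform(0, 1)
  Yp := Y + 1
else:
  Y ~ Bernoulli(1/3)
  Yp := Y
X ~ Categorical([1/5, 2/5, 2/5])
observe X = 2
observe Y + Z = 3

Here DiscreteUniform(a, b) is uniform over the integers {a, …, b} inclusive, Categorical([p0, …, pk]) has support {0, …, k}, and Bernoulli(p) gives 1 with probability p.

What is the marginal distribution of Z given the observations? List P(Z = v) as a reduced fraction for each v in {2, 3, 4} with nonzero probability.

P(Z=2) = 3/7, P(Z=3) = 4/7

Enumerate traces; 2 have nonzero weight after conditioning:
  (Z=2, Y=1, X=2) weight 1/15
  (Z=3, Y=0, X=2) weight 4/45
Group by Z:
  weight(Z=2) = 1/15
  weight(Z=3) = 4/45
Total weight = 1/15 + 4/45 = 7/45
P(Z=2 | obs) = 1/15 / 7/45 = 3/7
P(Z=3 | obs) = 4/45 / 7/45 = 4/7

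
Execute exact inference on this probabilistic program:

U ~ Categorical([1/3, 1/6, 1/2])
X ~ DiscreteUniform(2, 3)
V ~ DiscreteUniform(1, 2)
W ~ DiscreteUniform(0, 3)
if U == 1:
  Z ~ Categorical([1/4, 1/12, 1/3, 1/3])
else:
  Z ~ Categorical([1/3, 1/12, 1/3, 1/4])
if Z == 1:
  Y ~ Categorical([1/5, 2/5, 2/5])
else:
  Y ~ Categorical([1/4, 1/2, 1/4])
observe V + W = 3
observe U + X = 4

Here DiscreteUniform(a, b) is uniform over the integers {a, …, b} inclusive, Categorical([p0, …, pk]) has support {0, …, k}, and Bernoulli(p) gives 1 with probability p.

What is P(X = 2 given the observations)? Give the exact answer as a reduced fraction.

P(X = 2 | obs) = 3/4

Enumerate traces; 48 have nonzero weight after conditioning:
  (U=1, X=3, V=1, W=2, Z=0, Y=0) weight 1/1536
  (U=1, X=3, V=1, W=2, Z=0, Y=1) weight 1/768
  (U=1, X=3, V=1, W=2, Z=0, Y=2) weight 1/1536
  (U=1, X=3, V=1, W=2, Z=1, Y=0) weight 1/5760
  (U=1, X=3, V=1, W=2, Z=1, Y=1) weight 1/2880
  (U=1, X=3, V=1, W=2, Z=1, Y=2) weight 1/2880
  (U=1, X=3, V=1, W=2, Z=2, Y=0) weight 1/1152
  (U=1, X=3, V=1, W=2, Z=2, Y=1) weight 1/576
  (U=2, X=2, V=1, W=2, Z=0, Y=0) weight 1/384
  … 39 more
Group by X:
  weight(X=2) = 1/16
  weight(X=3) = 1/48
Total weight = 1/16 + 1/48 = 1/12
P(X=2 | obs) = 1/16 / 1/12 = 3/4
P(X=3 | obs) = 1/48 / 1/12 = 1/4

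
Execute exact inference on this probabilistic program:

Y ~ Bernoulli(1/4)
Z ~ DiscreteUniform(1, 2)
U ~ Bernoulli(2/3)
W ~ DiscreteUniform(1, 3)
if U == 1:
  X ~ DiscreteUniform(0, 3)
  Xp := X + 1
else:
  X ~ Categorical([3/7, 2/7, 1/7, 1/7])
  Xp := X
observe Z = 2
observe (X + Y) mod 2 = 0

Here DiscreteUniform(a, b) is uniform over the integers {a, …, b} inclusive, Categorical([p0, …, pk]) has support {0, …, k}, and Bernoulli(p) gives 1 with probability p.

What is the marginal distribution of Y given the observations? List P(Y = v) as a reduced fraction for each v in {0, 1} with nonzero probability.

P(Y=0) = 33/43, P(Y=1) = 10/43

Enumerate traces; 24 have nonzero weight after conditioning:
  (Y=0, Z=2, U=0, W=1, X=0) weight 1/56
  (Y=0, Z=2, U=0, W=1, X=2) weight 1/168
  (Y=0, Z=2, U=0, W=2, X=0) weight 1/56
  (Y=0, Z=2, U=0, W=2, X=2) weight 1/168
  (Y=0, Z=2, U=0, W=3, X=0) weight 1/56
  (Y=0, Z=2, U=0, W=3, X=2) weight 1/168
  (Y=0, Z=2, U=1, W=1, X=0) weight 1/48
  (Y=0, Z=2, U=1, W=1, X=2) weight 1/48
  (Y=1, Z=2, U=0, W=1, X=1) weight 1/252
  … 15 more
Group by Y:
  weight(Y=0) = 11/56
  weight(Y=1) = 5/84
Total weight = 11/56 + 5/84 = 43/168
P(Y=0 | obs) = 11/56 / 43/168 = 33/43
P(Y=1 | obs) = 5/84 / 43/168 = 10/43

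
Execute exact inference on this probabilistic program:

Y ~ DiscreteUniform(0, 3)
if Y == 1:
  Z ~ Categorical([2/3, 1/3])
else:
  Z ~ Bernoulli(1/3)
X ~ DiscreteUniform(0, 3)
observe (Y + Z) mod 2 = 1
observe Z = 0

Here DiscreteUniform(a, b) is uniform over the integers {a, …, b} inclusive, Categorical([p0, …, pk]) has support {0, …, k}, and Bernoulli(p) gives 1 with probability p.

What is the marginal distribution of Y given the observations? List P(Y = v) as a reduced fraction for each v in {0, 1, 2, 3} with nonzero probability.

Enumerate traces; 8 have nonzero weight after conditioning:
  (Y=1, Z=0, X=0) weight 1/24
  (Y=1, Z=0, X=1) weight 1/24
  (Y=1, Z=0, X=2) weight 1/24
  (Y=1, Z=0, X=3) weight 1/24
  (Y=3, Z=0, X=0) weight 1/24
  (Y=3, Z=0, X=1) weight 1/24
  (Y=3, Z=0, X=2) weight 1/24
  (Y=3, Z=0, X=3) weight 1/24
Group by Y:
  weight(Y=1) = 1/6
  weight(Y=3) = 1/6
Total weight = 1/6 + 1/6 = 1/3
P(Y=1 | obs) = 1/6 / 1/3 = 1/2
P(Y=3 | obs) = 1/6 / 1/3 = 1/2

P(Y=1) = 1/2, P(Y=3) = 1/2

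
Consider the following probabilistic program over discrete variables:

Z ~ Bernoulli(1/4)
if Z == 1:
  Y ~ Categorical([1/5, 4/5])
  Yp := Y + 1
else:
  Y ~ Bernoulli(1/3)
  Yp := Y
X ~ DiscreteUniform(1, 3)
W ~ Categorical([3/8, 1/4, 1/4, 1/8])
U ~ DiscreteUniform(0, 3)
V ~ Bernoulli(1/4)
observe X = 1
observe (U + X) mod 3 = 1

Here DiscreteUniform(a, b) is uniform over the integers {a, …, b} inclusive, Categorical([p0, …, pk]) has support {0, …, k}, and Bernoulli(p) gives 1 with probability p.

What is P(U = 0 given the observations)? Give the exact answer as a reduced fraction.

P(U = 0 | obs) = 1/2

Enumerate traces; 64 have nonzero weight after conditioning:
  (Z=0, Y=0, X=1, W=0, U=0, V=0) weight 3/256
  (Z=0, Y=0, X=1, W=0, U=0, V=1) weight 1/256
  (Z=0, Y=0, X=1, W=0, U=3, V=0) weight 3/256
  (Z=0, Y=0, X=1, W=0, U=3, V=1) weight 1/256
  (Z=0, Y=0, X=1, W=1, U=0, V=0) weight 1/128
  (Z=0, Y=0, X=1, W=1, U=0, V=1) weight 1/384
  (Z=0, Y=0, X=1, W=1, U=3, V=0) weight 1/128
  (Z=0, Y=0, X=1, W=1, U=3, V=1) weight 1/384
  … 56 more
Group by U:
  weight(U=0) = 1/12
  weight(U=3) = 1/12
Total weight = 1/12 + 1/12 = 1/6
P(U=0 | obs) = 1/12 / 1/6 = 1/2
P(U=3 | obs) = 1/12 / 1/6 = 1/2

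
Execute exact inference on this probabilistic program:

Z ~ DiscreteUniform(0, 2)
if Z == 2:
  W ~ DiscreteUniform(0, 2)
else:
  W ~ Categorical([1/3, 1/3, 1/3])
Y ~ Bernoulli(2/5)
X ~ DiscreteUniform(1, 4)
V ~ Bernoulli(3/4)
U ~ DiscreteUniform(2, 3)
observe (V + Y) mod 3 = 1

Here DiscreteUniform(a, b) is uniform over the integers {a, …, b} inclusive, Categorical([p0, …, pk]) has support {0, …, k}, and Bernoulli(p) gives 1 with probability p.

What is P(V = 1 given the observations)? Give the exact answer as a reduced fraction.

P(V = 1 | obs) = 9/11

Enumerate traces; 144 have nonzero weight after conditioning:
  (Z=0, W=0, Y=0, X=1, V=1, U=2) weight 1/160
  (Z=0, W=0, Y=0, X=1, V=1, U=3) weight 1/160
  (Z=0, W=0, Y=0, X=2, V=1, U=2) weight 1/160
  (Z=0, W=0, Y=0, X=2, V=1, U=3) weight 1/160
  (Z=0, W=0, Y=0, X=3, V=1, U=2) weight 1/160
  (Z=0, W=0, Y=0, X=3, V=1, U=3) weight 1/160
  (Z=0, W=0, Y=0, X=4, V=1, U=2) weight 1/160
  (Z=0, W=0, Y=0, X=4, V=1, U=3) weight 1/160
  (Z=0, W=0, Y=1, X=1, V=0, U=2) weight 1/720
  … 135 more
Group by V:
  weight(V=0) = 1/10
  weight(V=1) = 9/20
Total weight = 1/10 + 9/20 = 11/20
P(V=0 | obs) = 1/10 / 11/20 = 2/11
P(V=1 | obs) = 9/20 / 11/20 = 9/11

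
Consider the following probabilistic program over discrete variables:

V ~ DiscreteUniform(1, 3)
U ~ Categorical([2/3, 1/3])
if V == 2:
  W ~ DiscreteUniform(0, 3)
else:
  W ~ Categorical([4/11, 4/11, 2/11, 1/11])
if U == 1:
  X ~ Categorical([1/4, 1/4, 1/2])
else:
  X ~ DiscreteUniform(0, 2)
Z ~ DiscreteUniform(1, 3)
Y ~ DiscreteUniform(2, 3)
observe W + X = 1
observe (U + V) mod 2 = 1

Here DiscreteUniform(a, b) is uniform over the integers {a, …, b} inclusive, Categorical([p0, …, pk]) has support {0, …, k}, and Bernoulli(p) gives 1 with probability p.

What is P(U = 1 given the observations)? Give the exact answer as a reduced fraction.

P(U = 1 | obs) = 33/289

Enumerate traces; 36 have nonzero weight after conditioning:
  (V=1, U=0, W=0, X=1, Z=1, Y=2) weight 4/891
  (V=1, U=0, W=0, X=1, Z=1, Y=3) weight 4/891
  (V=1, U=0, W=0, X=1, Z=2, Y=2) weight 4/891
  (V=1, U=0, W=0, X=1, Z=2, Y=3) weight 4/891
  (V=1, U=0, W=0, X=1, Z=3, Y=2) weight 4/891
  (V=1, U=0, W=0, X=1, Z=3, Y=3) weight 4/891
  (V=1, U=0, W=1, X=0, Z=1, Y=2) weight 4/891
  (V=1, U=0, W=1, X=0, Z=1, Y=3) weight 4/891
  (V=2, U=1, W=0, X=1, Z=1, Y=2) weight 1/864
  … 27 more
Group by U:
  weight(U=0) = 32/297
  weight(U=1) = 1/72
Total weight = 32/297 + 1/72 = 289/2376
P(U=0 | obs) = 32/297 / 289/2376 = 256/289
P(U=1 | obs) = 1/72 / 289/2376 = 33/289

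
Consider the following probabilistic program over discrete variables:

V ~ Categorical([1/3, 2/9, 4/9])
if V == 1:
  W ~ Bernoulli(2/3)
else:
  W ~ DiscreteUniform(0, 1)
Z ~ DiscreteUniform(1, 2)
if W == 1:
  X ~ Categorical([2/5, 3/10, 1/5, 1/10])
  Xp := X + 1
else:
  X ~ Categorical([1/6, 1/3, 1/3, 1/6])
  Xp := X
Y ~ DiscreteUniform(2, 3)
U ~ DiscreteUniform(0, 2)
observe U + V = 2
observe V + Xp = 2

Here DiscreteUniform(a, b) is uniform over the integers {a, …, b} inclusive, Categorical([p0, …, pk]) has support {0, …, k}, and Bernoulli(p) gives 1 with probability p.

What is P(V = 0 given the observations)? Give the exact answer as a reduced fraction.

Enumerate traces; 20 have nonzero weight after conditioning:
  (V=0, W=0, Z=1, X=2, Y=2, U=2) weight 1/216
  (V=0, W=0, Z=1, X=2, Y=3, U=2) weight 1/216
  (V=0, W=0, Z=2, X=2, Y=2, U=2) weight 1/216
  (V=0, W=0, Z=2, X=2, Y=3, U=2) weight 1/216
  (V=0, W=1, Z=1, X=1, Y=2, U=2) weight 1/240
  (V=0, W=1, Z=1, X=1, Y=3, U=2) weight 1/240
  (V=0, W=1, Z=2, X=1, Y=2, U=2) weight 1/240
  (V=0, W=1, Z=2, X=1, Y=3, U=2) weight 1/240
  (V=1, W=0, Z=1, X=1, Y=2, U=1) weight 1/486
  (V=2, W=0, Z=1, X=0, Y=2, U=0) weight 1/324
  … 10 more
Group by V:
  weight(V=0) = 19/540
  weight(V=1) = 34/1215
  weight(V=2) = 1/81
Total weight = 19/540 + 34/1215 + 1/81 = 367/4860
P(V=0 | obs) = 19/540 / 367/4860 = 171/367
P(V=1 | obs) = 34/1215 / 367/4860 = 136/367
P(V=2 | obs) = 1/81 / 367/4860 = 60/367

P(V = 0 | obs) = 171/367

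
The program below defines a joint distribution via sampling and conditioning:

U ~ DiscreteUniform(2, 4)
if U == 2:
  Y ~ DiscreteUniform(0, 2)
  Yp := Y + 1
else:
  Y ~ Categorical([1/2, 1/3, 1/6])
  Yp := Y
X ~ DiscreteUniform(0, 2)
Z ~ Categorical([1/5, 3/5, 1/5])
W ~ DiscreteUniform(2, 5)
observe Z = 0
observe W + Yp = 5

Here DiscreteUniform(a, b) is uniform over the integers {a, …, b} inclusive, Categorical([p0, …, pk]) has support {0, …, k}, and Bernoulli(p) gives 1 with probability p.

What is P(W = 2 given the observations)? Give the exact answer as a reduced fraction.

Enumerate traces; 27 have nonzero weight after conditioning:
  (U=2, Y=0, X=0, Z=0, W=4) weight 1/540
  (U=2, Y=0, X=1, Z=0, W=4) weight 1/540
  (U=2, Y=0, X=2, Z=0, W=4) weight 1/540
  (U=2, Y=1, X=0, Z=0, W=3) weight 1/540
  (U=2, Y=1, X=1, Z=0, W=3) weight 1/540
  (U=2, Y=1, X=2, Z=0, W=3) weight 1/540
  (U=2, Y=2, X=0, Z=0, W=2) weight 1/540
  (U=2, Y=2, X=1, Z=0, W=2) weight 1/540
  (U=3, Y=0, X=0, Z=0, W=5) weight 1/360
  … 18 more
Group by W:
  weight(W=2) = 1/180
  weight(W=3) = 1/90
  weight(W=4) = 1/60
  weight(W=5) = 1/60
Total weight = 1/180 + 1/90 + 1/60 + 1/60 = 1/20
P(W=2 | obs) = 1/180 / 1/20 = 1/9
P(W=3 | obs) = 1/90 / 1/20 = 2/9
P(W=4 | obs) = 1/60 / 1/20 = 1/3
P(W=5 | obs) = 1/60 / 1/20 = 1/3

P(W = 2 | obs) = 1/9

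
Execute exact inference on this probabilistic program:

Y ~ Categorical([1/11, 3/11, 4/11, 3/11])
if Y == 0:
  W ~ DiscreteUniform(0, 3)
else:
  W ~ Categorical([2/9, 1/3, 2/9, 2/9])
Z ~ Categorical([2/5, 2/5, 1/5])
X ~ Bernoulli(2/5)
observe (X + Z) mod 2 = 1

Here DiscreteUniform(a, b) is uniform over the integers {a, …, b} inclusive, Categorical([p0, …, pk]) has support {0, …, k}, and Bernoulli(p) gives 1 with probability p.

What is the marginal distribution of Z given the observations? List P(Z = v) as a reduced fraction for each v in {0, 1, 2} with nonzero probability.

P(Z=0) = 1/3, P(Z=1) = 1/2, P(Z=2) = 1/6

Enumerate traces; 48 have nonzero weight after conditioning:
  (Y=0, W=0, Z=0, X=1) weight 1/275
  (Y=0, W=0, Z=1, X=0) weight 3/550
  (Y=0, W=0, Z=2, X=1) weight 1/550
  (Y=0, W=1, Z=0, X=1) weight 1/275
  (Y=0, W=1, Z=1, X=0) weight 3/550
  (Y=0, W=1, Z=2, X=1) weight 1/550
  (Y=0, W=2, Z=0, X=1) weight 1/275
  (Y=0, W=2, Z=1, X=0) weight 3/550
  … 40 more
Group by Z:
  weight(Z=0) = 4/25
  weight(Z=1) = 6/25
  weight(Z=2) = 2/25
Total weight = 4/25 + 6/25 + 2/25 = 12/25
P(Z=0 | obs) = 4/25 / 12/25 = 1/3
P(Z=1 | obs) = 6/25 / 12/25 = 1/2
P(Z=2 | obs) = 2/25 / 12/25 = 1/6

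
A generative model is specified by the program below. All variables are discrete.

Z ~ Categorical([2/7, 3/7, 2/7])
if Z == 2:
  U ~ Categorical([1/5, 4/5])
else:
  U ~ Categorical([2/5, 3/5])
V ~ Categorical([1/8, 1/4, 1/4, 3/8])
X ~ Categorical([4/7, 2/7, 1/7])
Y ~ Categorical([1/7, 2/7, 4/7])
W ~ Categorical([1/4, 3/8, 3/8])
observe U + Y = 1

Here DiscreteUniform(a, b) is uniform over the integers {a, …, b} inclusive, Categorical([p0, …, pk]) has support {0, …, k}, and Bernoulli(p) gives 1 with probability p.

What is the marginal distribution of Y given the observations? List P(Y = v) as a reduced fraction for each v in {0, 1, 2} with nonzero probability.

P(Y=0) = 23/47, P(Y=1) = 24/47

Enumerate traces; 216 have nonzero weight after conditioning:
  (Z=0, U=0, V=0, X=0, Y=1, W=0) weight 1/1715
  (Z=0, U=0, V=0, X=0, Y=1, W=1) weight 3/3430
  (Z=0, U=0, V=0, X=0, Y=1, W=2) weight 3/3430
  (Z=0, U=0, V=0, X=1, Y=1, W=0) weight 1/3430
  (Z=0, U=0, V=0, X=1, Y=1, W=1) weight 3/6860
  (Z=0, U=0, V=0, X=1, Y=1, W=2) weight 3/6860
  (Z=0, U=0, V=0, X=2, Y=1, W=0) weight 1/6860
  (Z=0, U=0, V=0, X=2, Y=1, W=1) weight 3/13720
  (Z=0, U=1, V=0, X=0, Y=0, W=0) weight 3/6860
  … 207 more
Group by Y:
  weight(Y=0) = 23/245
  weight(Y=1) = 24/245
Total weight = 23/245 + 24/245 = 47/245
P(Y=0 | obs) = 23/245 / 47/245 = 23/47
P(Y=1 | obs) = 24/245 / 47/245 = 24/47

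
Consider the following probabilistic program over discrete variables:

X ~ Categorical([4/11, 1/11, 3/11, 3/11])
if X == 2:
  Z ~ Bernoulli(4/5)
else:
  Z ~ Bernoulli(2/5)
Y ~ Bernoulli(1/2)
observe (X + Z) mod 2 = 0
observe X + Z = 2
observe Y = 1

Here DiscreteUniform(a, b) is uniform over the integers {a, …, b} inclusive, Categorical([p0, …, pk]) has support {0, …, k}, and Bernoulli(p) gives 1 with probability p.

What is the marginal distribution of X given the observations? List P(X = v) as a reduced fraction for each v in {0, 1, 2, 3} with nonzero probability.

P(X=1) = 2/5, P(X=2) = 3/5

Enumerate traces; 2 have nonzero weight after conditioning:
  (X=1, Z=1, Y=1) weight 1/55
  (X=2, Z=0, Y=1) weight 3/110
Group by X:
  weight(X=1) = 1/55
  weight(X=2) = 3/110
Total weight = 1/55 + 3/110 = 1/22
P(X=1 | obs) = 1/55 / 1/22 = 2/5
P(X=2 | obs) = 3/110 / 1/22 = 3/5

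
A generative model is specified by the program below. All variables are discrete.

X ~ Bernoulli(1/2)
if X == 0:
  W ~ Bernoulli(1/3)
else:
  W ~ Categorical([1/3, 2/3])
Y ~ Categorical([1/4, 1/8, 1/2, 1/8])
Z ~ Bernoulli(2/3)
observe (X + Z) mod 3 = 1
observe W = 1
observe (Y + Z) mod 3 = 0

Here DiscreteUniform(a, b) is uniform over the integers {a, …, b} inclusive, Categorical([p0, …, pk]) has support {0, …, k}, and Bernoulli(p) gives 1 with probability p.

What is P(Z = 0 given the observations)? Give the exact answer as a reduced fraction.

Enumerate traces; 3 have nonzero weight after conditioning:
  (X=0, W=1, Y=2, Z=1) weight 1/18
  (X=1, W=1, Y=0, Z=0) weight 1/36
  (X=1, W=1, Y=3, Z=0) weight 1/72
Group by Z:
  weight(Z=0) = 1/24
  weight(Z=1) = 1/18
Total weight = 1/24 + 1/18 = 7/72
P(Z=0 | obs) = 1/24 / 7/72 = 3/7
P(Z=1 | obs) = 1/18 / 7/72 = 4/7

P(Z = 0 | obs) = 3/7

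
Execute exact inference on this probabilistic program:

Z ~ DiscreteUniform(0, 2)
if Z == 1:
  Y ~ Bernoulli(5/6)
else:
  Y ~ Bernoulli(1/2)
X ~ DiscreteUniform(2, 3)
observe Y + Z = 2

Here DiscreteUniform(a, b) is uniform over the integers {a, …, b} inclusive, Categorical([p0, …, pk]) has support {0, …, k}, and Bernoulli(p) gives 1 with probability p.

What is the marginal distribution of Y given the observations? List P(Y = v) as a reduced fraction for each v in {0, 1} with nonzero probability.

P(Y=0) = 3/8, P(Y=1) = 5/8

Enumerate traces; 4 have nonzero weight after conditioning:
  (Z=1, Y=1, X=2) weight 5/36
  (Z=1, Y=1, X=3) weight 5/36
  (Z=2, Y=0, X=2) weight 1/12
  (Z=2, Y=0, X=3) weight 1/12
Group by Y:
  weight(Y=0) = 1/6
  weight(Y=1) = 5/18
Total weight = 1/6 + 5/18 = 4/9
P(Y=0 | obs) = 1/6 / 4/9 = 3/8
P(Y=1 | obs) = 5/18 / 4/9 = 5/8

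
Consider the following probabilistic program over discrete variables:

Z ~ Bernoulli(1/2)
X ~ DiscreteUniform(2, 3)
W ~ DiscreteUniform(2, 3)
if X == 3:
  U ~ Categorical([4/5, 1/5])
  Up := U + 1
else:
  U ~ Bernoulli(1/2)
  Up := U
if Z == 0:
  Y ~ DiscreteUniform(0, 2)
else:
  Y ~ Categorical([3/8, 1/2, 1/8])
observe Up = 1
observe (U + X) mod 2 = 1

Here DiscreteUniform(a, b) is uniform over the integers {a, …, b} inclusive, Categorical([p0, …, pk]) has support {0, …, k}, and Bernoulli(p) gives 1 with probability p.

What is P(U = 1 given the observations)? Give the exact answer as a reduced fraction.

Enumerate traces; 24 have nonzero weight after conditioning:
  (Z=0, X=2, W=2, U=1, Y=0) weight 1/48
  (Z=0, X=2, W=2, U=1, Y=1) weight 1/48
  (Z=0, X=2, W=2, U=1, Y=2) weight 1/48
  (Z=0, X=2, W=3, U=1, Y=0) weight 1/48
  (Z=0, X=2, W=3, U=1, Y=1) weight 1/48
  (Z=0, X=2, W=3, U=1, Y=2) weight 1/48
  (Z=0, X=3, W=2, U=0, Y=0) weight 1/30
  (Z=0, X=3, W=2, U=0, Y=1) weight 1/30
  … 16 more
Group by U:
  weight(U=0) = 2/5
  weight(U=1) = 1/4
Total weight = 2/5 + 1/4 = 13/20
P(U=0 | obs) = 2/5 / 13/20 = 8/13
P(U=1 | obs) = 1/4 / 13/20 = 5/13

P(U = 1 | obs) = 5/13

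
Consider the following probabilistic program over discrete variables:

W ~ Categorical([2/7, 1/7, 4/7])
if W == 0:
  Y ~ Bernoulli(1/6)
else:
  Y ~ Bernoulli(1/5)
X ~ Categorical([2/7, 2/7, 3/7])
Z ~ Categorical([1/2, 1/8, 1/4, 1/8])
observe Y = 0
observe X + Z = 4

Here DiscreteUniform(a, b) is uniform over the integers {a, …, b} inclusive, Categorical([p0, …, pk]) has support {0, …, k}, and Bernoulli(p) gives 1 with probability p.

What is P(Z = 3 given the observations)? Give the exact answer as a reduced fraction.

P(Z = 3 | obs) = 1/4

Enumerate traces; 6 have nonzero weight after conditioning:
  (W=0, Y=0, X=1, Z=3) weight 5/588
  (W=0, Y=0, X=2, Z=2) weight 5/196
  (W=1, Y=0, X=1, Z=3) weight 1/245
  (W=1, Y=0, X=2, Z=2) weight 3/245
  (W=2, Y=0, X=1, Z=3) weight 4/245
  (W=2, Y=0, X=2, Z=2) weight 12/245
Group by Z:
  weight(Z=2) = 17/196
  weight(Z=3) = 17/588
Total weight = 17/196 + 17/588 = 17/147
P(Z=2 | obs) = 17/196 / 17/147 = 3/4
P(Z=3 | obs) = 17/588 / 17/147 = 1/4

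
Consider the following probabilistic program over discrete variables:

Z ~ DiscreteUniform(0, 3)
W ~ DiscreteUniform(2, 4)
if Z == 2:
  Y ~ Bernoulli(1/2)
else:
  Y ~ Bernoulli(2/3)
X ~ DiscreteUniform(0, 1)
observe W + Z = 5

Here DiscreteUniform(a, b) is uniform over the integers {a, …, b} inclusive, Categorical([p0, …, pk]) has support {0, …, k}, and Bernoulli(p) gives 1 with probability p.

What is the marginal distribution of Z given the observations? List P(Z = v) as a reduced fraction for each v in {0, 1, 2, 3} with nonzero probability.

Enumerate traces; 12 have nonzero weight after conditioning:
  (Z=1, W=4, Y=0, X=0) weight 1/72
  (Z=1, W=4, Y=0, X=1) weight 1/72
  (Z=1, W=4, Y=1, X=0) weight 1/36
  (Z=1, W=4, Y=1, X=1) weight 1/36
  (Z=2, W=3, Y=0, X=0) weight 1/48
  (Z=2, W=3, Y=0, X=1) weight 1/48
  (Z=2, W=3, Y=1, X=0) weight 1/48
  (Z=2, W=3, Y=1, X=1) weight 1/48
  (Z=3, W=2, Y=0, X=0) weight 1/72
  … 3 more
Group by Z:
  weight(Z=1) = 1/12
  weight(Z=2) = 1/12
  weight(Z=3) = 1/12
Total weight = 1/12 + 1/12 + 1/12 = 1/4
P(Z=1 | obs) = 1/12 / 1/4 = 1/3
P(Z=2 | obs) = 1/12 / 1/4 = 1/3
P(Z=3 | obs) = 1/12 / 1/4 = 1/3

P(Z=1) = 1/3, P(Z=2) = 1/3, P(Z=3) = 1/3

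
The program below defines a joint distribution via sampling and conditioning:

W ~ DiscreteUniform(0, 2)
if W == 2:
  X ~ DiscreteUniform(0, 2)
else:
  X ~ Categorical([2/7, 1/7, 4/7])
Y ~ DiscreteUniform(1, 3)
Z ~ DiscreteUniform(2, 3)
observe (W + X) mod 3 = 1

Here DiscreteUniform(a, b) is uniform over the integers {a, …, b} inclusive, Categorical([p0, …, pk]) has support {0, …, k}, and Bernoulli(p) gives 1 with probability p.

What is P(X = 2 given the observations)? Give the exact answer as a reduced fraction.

P(X = 2 | obs) = 7/16

Enumerate traces; 18 have nonzero weight after conditioning:
  (W=0, X=1, Y=1, Z=2) weight 1/126
  (W=0, X=1, Y=1, Z=3) weight 1/126
  (W=0, X=1, Y=2, Z=2) weight 1/126
  (W=0, X=1, Y=2, Z=3) weight 1/126
  (W=0, X=1, Y=3, Z=2) weight 1/126
  (W=0, X=1, Y=3, Z=3) weight 1/126
  (W=1, X=0, Y=1, Z=2) weight 1/63
  (W=1, X=0, Y=1, Z=3) weight 1/63
  (W=2, X=2, Y=1, Z=2) weight 1/54
  … 9 more
Group by X:
  weight(X=0) = 2/21
  weight(X=1) = 1/21
  weight(X=2) = 1/9
Total weight = 2/21 + 1/21 + 1/9 = 16/63
P(X=0 | obs) = 2/21 / 16/63 = 3/8
P(X=1 | obs) = 1/21 / 16/63 = 3/16
P(X=2 | obs) = 1/9 / 16/63 = 7/16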